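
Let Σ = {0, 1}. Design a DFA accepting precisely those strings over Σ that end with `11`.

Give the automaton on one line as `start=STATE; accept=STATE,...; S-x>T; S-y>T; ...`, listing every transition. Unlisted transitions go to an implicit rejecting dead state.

Remember how much of `11` the current input suffix matches. State q0 means no match yet; q1 means the last symbol is `1`; q2 means the last 2 symbols are `11`. Only q2 accepts. On a mismatch, fall back to the longest proper suffix that is still a prefix of `11`.
With 3 states:
        0   1  
>  q0   q0  q1 
   q1   q0  q2 
 * q2   q0  q2 
(> = start, * = accepting)

start=q0; accept=q2; q0-0>q0; q0-1>q1; q1-0>q0; q1-1>q2; q2-0>q0; q2-1>q2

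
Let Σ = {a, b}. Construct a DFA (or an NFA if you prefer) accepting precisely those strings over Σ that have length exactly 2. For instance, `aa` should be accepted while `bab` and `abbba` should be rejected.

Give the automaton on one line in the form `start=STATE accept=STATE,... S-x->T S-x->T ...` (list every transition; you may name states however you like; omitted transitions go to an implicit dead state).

start=q0 accept=q2 q0-a->q1 q0-b->q1 q1-a->q2 q1-b->q2 q2-a->q3 q2-b->q3 q3-a->q3 q3-b->q3

Count input length up to 3: every symbol moves from q0 toward q3, which means 'more than 2' and absorbs. Accept from {q2}.
        a   b  
>  q0   q1  q1 
   q1   q2  q2 
 * q2   q3  q3 
   q3   q3  q3 
(> = start, * = accepting)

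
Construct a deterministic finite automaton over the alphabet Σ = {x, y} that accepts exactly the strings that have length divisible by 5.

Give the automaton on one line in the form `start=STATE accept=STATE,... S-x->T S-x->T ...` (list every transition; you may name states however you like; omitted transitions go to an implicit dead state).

start=q0 accept=q0 q0-x->q1 q0-y->q1 q1-x->q2 q1-y->q2 q2-x->q3 q2-y->q3 q3-x->q4 q3-y->q4 q4-x->q0 q4-y->q0

Count input length modulo 5: every symbol advances one step around the cycle q0 → q1 → q2 → q3 → q4 → q0. Accept at q0.
A 5-state machine:
        x   y  
>* q0   q1  q1 
   q1   q2  q2 
   q2   q3  q3 
   q3   q4  q4 
   q4   q0  q0 
(> = start, * = accepting)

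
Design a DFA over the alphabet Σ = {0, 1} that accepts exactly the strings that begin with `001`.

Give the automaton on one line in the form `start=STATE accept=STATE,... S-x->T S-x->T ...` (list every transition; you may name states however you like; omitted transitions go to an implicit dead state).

start=q0 accept=q3 q0-0->q1 q0-1->q4 q1-0->q2 q1-1->q4 q2-0->q4 q2-1->q3 q3-0->q3 q3-1->q3 q4-0->q4 q4-1->q4

Walk along `001` while the input agrees: from q0 take `0` to q1, and so on. Any deviation drops to the rejecting sink q4. Once q3 is reached the prefix is confirmed and every continuation is accepted.
5 states suffice.
        0   1  
>  q0   q1  q4 
   q1   q2  q4 
   q2   q4  q3 
 * q3   q3  q3 
   q4   q4  q4 
(> = start, * = accepting)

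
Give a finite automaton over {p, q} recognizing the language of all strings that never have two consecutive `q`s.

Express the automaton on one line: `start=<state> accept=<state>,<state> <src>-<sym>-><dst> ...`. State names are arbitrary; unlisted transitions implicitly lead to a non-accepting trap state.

This is the complement of 'contains `qq`'. Use the same substring-matching states — S0 through S2 holding how much of `qq` has just been matched — but flip the accepting set: everything except the trap S2 accepts.
A 3-state machine:
        p   q  
>* S0   S0  S1 
 * S1   S0  S2 
   S2   S2  S2 
(> = start, * = accepting)

start=S0 accept=S0,S1 S0-p->S0 S0-q->S1 S1-p->S0 S1-q->S2 S2-p->S2 S2-q->S2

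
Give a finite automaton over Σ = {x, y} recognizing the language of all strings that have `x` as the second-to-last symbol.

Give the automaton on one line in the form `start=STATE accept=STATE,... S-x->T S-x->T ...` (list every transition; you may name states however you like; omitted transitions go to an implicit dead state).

Because acceptance depends on a position counted from the end, the machine has to buffer the most recent 2 symbols. Make each state the string of the last up-to-2 symbols read; on input `x` shift the window left and append `x`. Accept when the buffered window has length 2 and begins with `x`.
A 7-state machine:
       x  y 
>  A   B  C 
   B   D  E 
   C   F  G 
 * D   D  E 
 * E   F  G 
   F   D  E 
   G   F  G 
(> = start, * = accepting)

start=A accept=D,E A-x->B A-y->C B-x->D B-y->E C-x->F C-y->G D-x->D D-y->E E-x->F E-y->G F-x->D F-y->E G-x->F G-y->G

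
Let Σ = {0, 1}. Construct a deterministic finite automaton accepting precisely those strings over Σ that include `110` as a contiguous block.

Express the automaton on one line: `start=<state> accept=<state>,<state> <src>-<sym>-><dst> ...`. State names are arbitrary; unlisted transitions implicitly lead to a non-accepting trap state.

Track how much of `110` has been matched so far: state A is no progress, D is the absorbing accept state reached once `110` has occurred. Intermediate states record partial matches; on a mismatch, fall back to the longest reusable overlap.
       0  1 
>  A   A  B 
   B   A  C 
   C   D  C 
 * D   D  D 
(> = start, * = accepting)

start=A accept=D A-0->A A-1->B B-0->A B-1->C C-0->D C-1->C D-0->D D-1->D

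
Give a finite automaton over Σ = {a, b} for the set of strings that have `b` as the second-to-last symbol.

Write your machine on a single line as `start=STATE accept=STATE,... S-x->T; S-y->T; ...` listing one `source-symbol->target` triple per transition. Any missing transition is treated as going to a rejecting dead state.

start=s0; accept=s5,s6; s0-a->s1; s0-b->s2; s1-a->s3; s1-b->s4; s2-a->s5; s2-b->s6; s3-a->s3; s3-b->s4; s4-a->s5; s4-b->s6; s5-a->s3; s5-b->s4; s6-a->s5; s6-b->s6

Because acceptance depends on a position counted from the end, the machine has to buffer the most recent 2 symbols. Make each state the string of the last up-to-2 symbols read; on input `x` shift the window left and append `x`. Accept when the buffered window has length 2 and begins with `b`.
With 7 states:
        a   b  
>  s0   s1  s2 
   s1   s3  s4 
   s2   s5  s6 
   s3   s3  s4 
   s4   s5  s6 
 * s5   s3  s4 
 * s6   s5  s6 
(> = start, * = accepting)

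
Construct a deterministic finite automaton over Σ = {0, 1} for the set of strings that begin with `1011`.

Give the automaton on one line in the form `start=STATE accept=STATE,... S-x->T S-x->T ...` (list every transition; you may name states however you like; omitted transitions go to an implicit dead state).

start=q0 accept=q4 q0-0->q5 q0-1->q1 q1-0->q2 q1-1->q5 q2-0->q5 q2-1->q3 q3-0->q5 q3-1->q4 q4-0->q4 q4-1->q4 q5-0->q5 q5-1->q5

Check the first 4 symbols one by one: q0 through q3 record how many have matched `1011` so far; any wrong symbol goes to the dead state q5. After all 4 match we enter the accepting sink q4.
A 6-state machine:
        0   1  
>  q0   q5  q1 
   q1   q2  q5 
   q2   q5  q3 
   q3   q5  q4 
 * q4   q4  q4 
   q5   q5  q5 
(> = start, * = accepting)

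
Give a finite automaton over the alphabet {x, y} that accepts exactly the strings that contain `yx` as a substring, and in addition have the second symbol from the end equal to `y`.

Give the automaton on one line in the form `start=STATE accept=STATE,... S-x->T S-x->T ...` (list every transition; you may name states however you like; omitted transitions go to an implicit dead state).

Run two small machines in parallel and take their product. The first has 3 states tracking whether and how much of `yx` has been seen; the second has 7 states tracking the last 2 symbols read. A product state is a pair (one from each), accepting exactly when both do.
        x   y  
>  s0   s1  s2 
   s1   s3  s4 
   s2   s5  s6 
   s3   s3  s4 
   s4   s5  s6 
 * s5   s7  s8 
   s6   s5  s6 
   s7   s7  s8 
   s8   s5  s9 
 * s9   s5  s9 
(> = start, * = accepting)

start=s0 accept=s5,s9 s0-x->s1 s0-y->s2 s1-x->s3 s1-y->s4 s2-x->s5 s2-y->s6 s3-x->s3 s3-y->s4 s4-x->s5 s4-y->s6 s5-x->s7 s5-y->s8 s6-x->s5 s6-y->s6 s7-x->s7 s7-y->s8 s8-x->s5 s8-y->s9 s9-x->s5 s9-y->s9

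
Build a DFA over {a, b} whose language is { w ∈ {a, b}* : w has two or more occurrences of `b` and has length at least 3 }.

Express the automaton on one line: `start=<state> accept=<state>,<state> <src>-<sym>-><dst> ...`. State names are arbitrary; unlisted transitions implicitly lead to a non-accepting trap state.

start=s0 accept=s8,s9,s12,s13 s0-a->s1 s0-b->s2 s1-a->s3 s1-b->s4 s2-a->s4 s2-b->s5 s3-a->s6 s3-b->s7 s4-a->s7 s4-b->s8 s5-a->s8 s5-b->s9 s6-a->s10 s6-b->s11 s7-a->s11 s7-b->s12 s8-a->s12 s8-b->s13 s9-a->s13 s9-b->s13 s10-a->s10 s10-b->s11 s11-a->s11 s11-b->s12 s12-a->s12 s12-b->s13 s13-a->s13 s13-b->s13

Run two small machines in parallel and take their product. One (4 states) tracks the count of `b`s, saturating at 3; the other (5 states) tracks the input length, saturating at 4. Each combined state is a pair, one component from each; accept when both components accept.
          a    b  
>  s0     s1   s2 
   s1     s3   s4 
   s2     s4   s5 
   s3     s6   s7 
   s4     s7   s8 
   s5     s8   s9 
   s6    s10  s11 
   s7    s11  s12 
 * s8    s12  s13 
 * s9    s13  s13 
   s10   s10  s11 
   s11   s11  s12 
 * s12   s12  s13 
 * s13   s13  s13 
(> = start, * = accepting)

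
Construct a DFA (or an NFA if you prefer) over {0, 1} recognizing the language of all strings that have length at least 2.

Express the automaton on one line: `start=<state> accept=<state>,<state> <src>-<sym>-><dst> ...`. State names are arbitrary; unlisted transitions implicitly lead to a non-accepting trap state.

start=S0 accept=S2,S3 S0-0->S1 S0-1->S1 S1-0->S2 S1-1->S2 S2-0->S3 S2-1->S3 S3-0->S3 S3-1->S3

We only need to distinguish lengths 0, 1, …, 2, and '>2'. Chain S0 → S1 → S2 → S3 on every symbol, with S3 looping. Accepting states: {S2, S3}.
4 states suffice.
        0   1  
>  S0   S1  S1 
   S1   S2  S2 
 * S2   S3  S3 
 * S3   S3  S3 
(> = start, * = accepting)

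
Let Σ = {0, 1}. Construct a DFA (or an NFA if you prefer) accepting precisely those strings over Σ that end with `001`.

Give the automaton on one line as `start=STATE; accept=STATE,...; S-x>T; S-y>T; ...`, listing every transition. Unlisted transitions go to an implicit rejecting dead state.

start=A; accept=D; A-0>B; A-1>A; B-0>C; B-1>A; C-0>C; C-1>D; D-0>B; D-1>A

Remember how much of `001` the current input suffix matches. State A means no match yet; B means the last symbol is `0`; C means the last 2 symbols are `00`; D means the last 3 symbols are `001`. Only D accepts. On a mismatch, fall back to the longest proper suffix that is still a prefix of `001`.
A 4-state machine:
       0  1 
>  A   B  A 
   B   C  A 
   C   C  D 
 * D   B  A 
(> = start, * = accepting)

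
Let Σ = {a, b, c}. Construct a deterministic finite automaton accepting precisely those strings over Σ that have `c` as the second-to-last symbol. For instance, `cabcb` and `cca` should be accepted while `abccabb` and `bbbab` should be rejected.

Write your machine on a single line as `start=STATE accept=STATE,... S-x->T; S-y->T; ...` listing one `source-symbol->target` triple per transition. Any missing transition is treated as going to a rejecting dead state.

Because acceptance depends on a position counted from the end, the machine has to buffer the most recent 2 symbols. Make each state the string of the last up-to-2 symbols read; on input `x` shift the window left and append `x`. Accept when the buffered window has length 2 and begins with `c`.
          a    b    c  
>  s0     s1   s2   s3 
   s1     s4   s5   s6 
   s2     s7   s8   s9 
   s3    s10  s11  s12 
   s4     s4   s5   s6 
   s5     s7   s8   s9 
   s6    s10  s11  s12 
   s7     s4   s5   s6 
   s8     s7   s8   s9 
   s9    s10  s11  s12 
 * s10    s4   s5   s6 
 * s11    s7   s8   s9 
 * s12   s10  s11  s12 
(> = start, * = accepting)

start=s0; accept=s10,s11,s12; s0-a->s1; s0-b->s2; s0-c->s3; s1-a->s4; s1-b->s5; s1-c->s6; s2-a->s7; s2-b->s8; s2-c->s9; s3-a->s10; s3-b->s11; s3-c->s12; s4-a->s4; s4-b->s5; s4-c->s6; s5-a->s7; s5-b->s8; s5-c->s9; s6-a->s10; s6-b->s11; s6-c->s12; s7-a->s4; s7-b->s5; s7-c->s6; s8-a->s7; s8-b->s8; s8-c->s9; s9-a->s10; s9-b->s11; s9-c->s12; s10-a->s4; s10-b->s5; s10-c->s6; s11-a->s7; s11-b->s8; s11-c->s9; s12-a->s10; s12-b->s11; s12-c->s12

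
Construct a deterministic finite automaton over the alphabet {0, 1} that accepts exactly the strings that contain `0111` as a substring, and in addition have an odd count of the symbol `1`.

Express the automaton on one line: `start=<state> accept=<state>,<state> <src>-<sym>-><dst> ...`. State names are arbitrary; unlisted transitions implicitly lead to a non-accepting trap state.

Build one automaton per condition and run them in lockstep. The first has 5 states tracking whether and how much of `0111` has been seen; the second has 2 states tracking the count of `1`s modulo 2. A product state is a pair (one from each), accepting exactly when both do.
With 10 states:
        0   1  
>  q0   q1  q2 
   q1   q1  q3 
   q2   q4  q0 
   q3   q4  q5 
   q4   q4  q6 
   q5   q1  q7 
   q6   q1  q8 
 * q7   q7  q9 
   q8   q4  q9 
   q9   q9  q7 
(> = start, * = accepting)

start=q0 accept=q7 q0-0->q1 q0-1->q2 q1-0->q1 q1-1->q3 q2-0->q4 q2-1->q0 q3-0->q4 q3-1->q5 q4-0->q4 q4-1->q6 q5-0->q1 q5-1->q7 q6-0->q1 q6-1->q8 q7-0->q7 q7-1->q9 q8-0->q4 q8-1->q9 q9-0->q9 q9-1->q7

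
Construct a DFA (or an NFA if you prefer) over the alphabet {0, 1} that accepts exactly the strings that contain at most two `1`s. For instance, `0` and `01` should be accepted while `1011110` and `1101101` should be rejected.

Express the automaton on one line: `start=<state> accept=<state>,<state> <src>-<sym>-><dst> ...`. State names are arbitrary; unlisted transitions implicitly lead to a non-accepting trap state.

start=q0 accept=q0,q1,q2 q0-0->q0 q0-1->q1 q1-0->q1 q1-1->q2 q2-0->q2 q2-1->q3 q3-0->q3 q3-1->q3

Only the number of `1`s matters, and only up to 3. Make a chain q0 → q1 → q2 → q3 advanced by each `1` (with q3 absorbing); every other symbol self-loops. The accepting set is {q0, q1, q2}.
A 4-state machine:
        0   1  
>* q0   q0  q1 
 * q1   q1  q2 
 * q2   q2  q3 
   q3   q3  q3 
(> = start, * = accepting)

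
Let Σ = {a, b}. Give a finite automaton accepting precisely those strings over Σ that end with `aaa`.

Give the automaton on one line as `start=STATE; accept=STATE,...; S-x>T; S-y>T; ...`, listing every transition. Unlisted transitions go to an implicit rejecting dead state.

Let each state record the length of the longest suffix of the input read so far that is also a prefix of `aaa`. q1 means the last symbol is `a`; q2 means the last 2 symbols are `aa`; q3 means the last 3 symbols are `aaa`. Accept only at q3, where the string currently ends in `aaa`.
4 states suffice.
        a   b  
>  q0   q1  q0 
   q1   q2  q0 
   q2   q3  q0 
 * q3   q3  q0 
(> = start, * = accepting)

start=q0; accept=q3; q0-a>q1; q0-b>q0; q1-a>q2; q1-b>q0; q2-a>q3; q2-b>q0; q3-a>q3; q3-b>q0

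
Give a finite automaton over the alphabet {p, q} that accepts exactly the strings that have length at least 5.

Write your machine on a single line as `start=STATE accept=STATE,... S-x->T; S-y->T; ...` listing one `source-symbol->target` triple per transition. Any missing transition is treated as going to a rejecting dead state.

start=s0; accept=s5,s6; s0-p->s1; s0-q->s1; s1-p->s2; s1-q->s2; s2-p->s3; s2-q->s3; s3-p->s4; s3-q->s4; s4-p->s5; s4-q->s5; s5-p->s6; s5-q->s6; s6-p->s6; s6-q->s6

Count input length up to 6: every symbol moves from s0 toward s6, which means 'more than 5' and absorbs. Accept from {s5, s6}.
7 states suffice.
        p   q  
>  s0   s1  s1 
   s1   s2  s2 
   s2   s3  s3 
   s3   s4  s4 
   s4   s5  s5 
 * s5   s6  s6 
 * s6   s6  s6 
(> = start, * = accepting)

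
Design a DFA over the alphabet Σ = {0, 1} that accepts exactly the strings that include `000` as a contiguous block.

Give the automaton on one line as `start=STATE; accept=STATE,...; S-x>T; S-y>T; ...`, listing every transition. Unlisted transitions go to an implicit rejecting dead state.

start=A; accept=D; A-0>B; A-1>A; B-0>C; B-1>A; C-0>D; C-1>A; D-0>D; D-1>D

Track how much of `000` has been matched so far: state A is no progress, D is the absorbing accept state reached once `000` has occurred. Intermediate states record partial matches; on a mismatch, fall back to the longest reusable overlap.
       0  1 
>  A   B  A 
   B   C  A 
   C   D  A 
 * D   D  D 
(> = start, * = accepting)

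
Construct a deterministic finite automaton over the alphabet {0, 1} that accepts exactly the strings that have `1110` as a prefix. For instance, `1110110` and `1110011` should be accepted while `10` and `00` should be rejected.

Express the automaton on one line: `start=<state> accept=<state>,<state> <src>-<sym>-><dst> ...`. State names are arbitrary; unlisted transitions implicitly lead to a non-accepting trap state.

Walk along `1110` while the input agrees: from s0 take `1` to s1, and so on. Any deviation drops to the rejecting sink s5. Once s4 is reached the prefix is confirmed and every continuation is accepted.
6 states suffice.
        0   1  
>  s0   s5  s1 
   s1   s5  s2 
   s2   s5  s3 
   s3   s4  s5 
 * s4   s4  s4 
   s5   s5  s5 
(> = start, * = accepting)

start=s0 accept=s4 s0-0->s5 s0-1->s1 s1-0->s5 s1-1->s2 s2-0->s5 s2-1->s3 s3-0->s4 s3-1->s5 s4-0->s4 s4-1->s4 s5-0->s5 s5-1->s5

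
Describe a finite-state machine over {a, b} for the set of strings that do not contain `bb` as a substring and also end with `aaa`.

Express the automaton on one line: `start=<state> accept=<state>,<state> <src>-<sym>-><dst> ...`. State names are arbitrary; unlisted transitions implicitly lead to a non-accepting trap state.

Build one automaton per condition and run them in lockstep. The first has 3 states tracking partial matches of the forbidden pattern `bb`; the second has 4 states tracking how much of the suffix `aaa` has currently been matched. A product state is a pair (one from each), accepting exactly when both do. After merging equivalent states the machine shrinks.
With 6 states:
        a   b  
>  S0   S1  S2 
   S1   S3  S2 
   S2   S1  S4 
   S3   S5  S2 
   S4   S4  S4 
 * S5   S5  S2 
(> = start, * = accepting)

start=S0 accept=S5 S0-a->S1 S0-b->S2 S1-a->S3 S1-b->S2 S2-a->S1 S2-b->S4 S3-a->S5 S3-b->S2 S4-a->S4 S4-b->S4 S5-a->S5 S5-b->S2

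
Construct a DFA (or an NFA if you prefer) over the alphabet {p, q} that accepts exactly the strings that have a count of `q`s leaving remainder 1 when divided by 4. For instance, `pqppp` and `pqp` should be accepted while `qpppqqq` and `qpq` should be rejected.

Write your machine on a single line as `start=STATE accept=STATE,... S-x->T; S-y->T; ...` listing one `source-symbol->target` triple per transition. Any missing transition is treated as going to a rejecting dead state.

start=s0; accept=s1; s0-p->s0; s0-q->s1; s1-p->s1; s1-q->s2; s2-p->s2; s2-q->s3; s3-p->s3; s3-q->s0

The only thing that matters is how many `q`s have appeared, reduced mod 4. Use one state per residue: s0 for 0, …, s3 for 3. Reading `q` moves to the next residue; anything else stays put. s1 is accepting.
A 4-state machine:
        p   q  
>  s0   s0  s1 
 * s1   s1  s2 
   s2   s2  s3 
   s3   s3  s0 
(> = start, * = accepting)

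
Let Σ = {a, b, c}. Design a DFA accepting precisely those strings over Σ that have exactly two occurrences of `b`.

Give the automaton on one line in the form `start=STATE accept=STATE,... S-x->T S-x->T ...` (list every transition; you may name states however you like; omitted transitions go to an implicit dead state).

Count `b`s, saturating at 3: states q0 through q2 mean 0 through 2 `b`s seen; q3 means more than 2. Each `b` increments (capped at q3); other symbols loop. Accept from {q2}.
4 states suffice.
        a   b   c  
>  q0   q0  q1  q0 
   q1   q1  q2  q1 
 * q2   q2  q3  q2 
   q3   q3  q3  q3 
(> = start, * = accepting)

start=q0 accept=q2 q0-a->q0 q0-b->q1 q0-c->q0 q1-a->q1 q1-b->q2 q1-c->q1 q2-a->q2 q2-b->q3 q2-c->q2 q3-a->q3 q3-b->q3 q3-c->q3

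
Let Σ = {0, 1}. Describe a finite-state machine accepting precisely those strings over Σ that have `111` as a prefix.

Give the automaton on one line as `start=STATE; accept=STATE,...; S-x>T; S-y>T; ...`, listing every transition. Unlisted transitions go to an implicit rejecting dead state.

start=A; accept=D; A-0>E; A-1>B; B-0>E; B-1>C; C-0>E; C-1>D; D-0>D; D-1>D; E-0>E; E-1>E

Walk along `111` while the input agrees: from A take `1` to B, and so on. Any deviation drops to the rejecting sink E. Once D is reached the prefix is confirmed and every continuation is accepted.
5 states suffice.
       0  1 
>  A   E  B 
   B   E  C 
   C   E  D 
 * D   D  D 
   E   E  E 
(> = start, * = accepting)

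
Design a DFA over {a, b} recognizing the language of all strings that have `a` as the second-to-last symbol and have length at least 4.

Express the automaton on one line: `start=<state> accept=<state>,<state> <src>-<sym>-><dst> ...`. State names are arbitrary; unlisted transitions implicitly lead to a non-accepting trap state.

Run two small machines in parallel and take their product. One (7 states) tracks the last 2 symbols read; the other (6 states) tracks the input length, saturating at 5. Each combined state is a pair, one component from each; accept when both components accept. After merging equivalent states the machine shrinks.
        a   b  
>  q0   q1  q1 
   q1   q2  q2 
   q2   q3  q2 
   q3   q4  q5 
 * q4   q4  q5 
 * q5   q3  q2 
(> = start, * = accepting)

start=q0 accept=q4,q5 q0-a->q1 q0-b->q1 q1-a->q2 q1-b->q2 q2-a->q3 q2-b->q2 q3-a->q4 q3-b->q5 q4-a->q4 q4-b->q5 q5-a->q3 q5-b->q2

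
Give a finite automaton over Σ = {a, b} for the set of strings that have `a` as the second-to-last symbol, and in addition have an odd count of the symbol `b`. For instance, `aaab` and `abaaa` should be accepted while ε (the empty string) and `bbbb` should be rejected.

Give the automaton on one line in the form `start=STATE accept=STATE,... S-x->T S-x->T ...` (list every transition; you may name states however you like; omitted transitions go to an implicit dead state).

Build one automaton per condition and run them in lockstep. The first has 7 states tracking the last 2 symbols read; the second has 2 states tracking the count of `b`s modulo 2. A product state is a pair (one from each), accepting exactly when both do. After merging equivalent states the machine shrinks.
With 6 states:
        a   b  
>  S0   S1  S2 
   S1   S1  S3 
   S2   S4  S0 
 * S3   S4  S0 
   S4   S5  S0 
 * S5   S5  S0 
(> = start, * = accepting)

start=S0 accept=S3,S5 S0-a->S1 S0-b->S2 S1-a->S1 S1-b->S3 S2-a->S4 S2-b->S0 S3-a->S4 S3-b->S0 S4-a->S5 S4-b->S0 S5-a->S5 S5-b->S0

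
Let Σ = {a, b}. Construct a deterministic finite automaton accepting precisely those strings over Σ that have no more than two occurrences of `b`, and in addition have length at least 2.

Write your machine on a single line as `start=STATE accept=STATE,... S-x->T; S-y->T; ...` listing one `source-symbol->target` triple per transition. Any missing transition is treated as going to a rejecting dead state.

Handle the two conditions separately and then intersect. One (4 states) tracks the count of `b`s, saturating at 3; the other (4 states) tracks the input length, saturating at 3. Each combined state is a pair, one component from each; accept when both components accept.
With 10 states:
        a   b  
>  q0   q1  q2 
   q1   q3  q4 
   q2   q4  q5 
 * q3   q6  q7 
 * q4   q7  q8 
 * q5   q8  q9 
 * q6   q6  q7 
 * q7   q7  q8 
 * q8   q8  q9 
   q9   q9  q9 
(> = start, * = accepting)

start=q0; accept=q3,q4,q5,q6,q7,q8; q0-a->q1; q0-b->q2; q1-a->q3; q1-b->q4; q2-a->q4; q2-b->q5; q3-a->q6; q3-b->q7; q4-a->q7; q4-b->q8; q5-a->q8; q5-b->q9; q6-a->q6; q6-b->q7; q7-a->q7; q7-b->q8; q8-a->q8; q8-b->q9; q9-a->q9; q9-b->q9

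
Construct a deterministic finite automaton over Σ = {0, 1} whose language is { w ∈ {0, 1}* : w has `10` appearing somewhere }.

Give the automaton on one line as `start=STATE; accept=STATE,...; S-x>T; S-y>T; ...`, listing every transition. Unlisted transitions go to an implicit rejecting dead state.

start=S0; accept=S2; S0-0>S0; S0-1>S1; S1-0>S2; S1-1>S1; S2-0>S2; S2-1>S2

Track how much of `10` has been matched so far: state S0 is no progress, S2 is the absorbing accept state reached once `10` has occurred. Intermediate states record partial matches; on a mismatch, fall back to the longest reusable overlap.
3 states suffice.
        0   1  
>  S0   S0  S1 
   S1   S2  S1 
 * S2   S2  S2 
(> = start, * = accepting)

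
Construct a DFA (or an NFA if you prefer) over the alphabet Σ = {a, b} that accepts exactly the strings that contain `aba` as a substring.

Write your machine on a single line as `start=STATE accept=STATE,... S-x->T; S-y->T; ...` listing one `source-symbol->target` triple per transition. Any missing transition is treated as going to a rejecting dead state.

States q0..q2 record the length of the longest prefix of `aba` that matches the current input suffix. Reaching q3 means `aba` has been seen, and we stay there forever. Accept from q3.
A 4-state machine:
        a   b  
>  q0   q1  q0 
   q1   q1  q2 
   q2   q3  q0 
 * q3   q3  q3 
(> = start, * = accepting)

start=q0; accept=q3; q0-a->q1; q0-b->q0; q1-a->q1; q1-b->q2; q2-a->q3; q2-b->q0; q3-a->q3; q3-b->q3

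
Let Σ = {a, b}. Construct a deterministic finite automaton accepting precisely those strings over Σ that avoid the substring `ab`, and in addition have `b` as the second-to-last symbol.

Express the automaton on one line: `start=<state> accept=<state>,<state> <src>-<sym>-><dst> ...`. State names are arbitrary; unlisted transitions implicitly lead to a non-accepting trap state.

Build one automaton per condition and run them in lockstep. The first has 3 states tracking partial matches of the forbidden pattern `ab`; the second has 7 states tracking the last 2 symbols read. A product state is a pair (one from each), accepting exactly when both do.
10 states suffice.
        a   b  
>  S0   S1  S2 
   S1   S3  S4 
   S2   S5  S6 
   S3   S3  S4 
   S4   S7  S8 
 * S5   S3  S4 
 * S6   S5  S6 
   S7   S9  S4 
   S8   S7  S8 
   S9   S9  S4 
(> = start, * = accepting)

start=S0 accept=S5,S6 S0-a->S1 S0-b->S2 S1-a->S3 S1-b->S4 S2-a->S5 S2-b->S6 S3-a->S3 S3-b->S4 S4-a->S7 S4-b->S8 S5-a->S3 S5-b->S4 S6-a->S5 S6-b->S6 S7-a->S9 S7-b->S4 S8-a->S7 S8-b->S8 S9-a->S9 S9-b->S4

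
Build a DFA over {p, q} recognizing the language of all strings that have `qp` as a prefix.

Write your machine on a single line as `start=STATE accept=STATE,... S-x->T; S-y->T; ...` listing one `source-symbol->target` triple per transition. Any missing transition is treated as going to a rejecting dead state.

Check the first 2 symbols one by one: s0 through s1 record how many have matched `qp` so far; any wrong symbol goes to the dead state s3. After all 2 match we enter the accepting sink s2.
4 states suffice.
        p   q  
>  s0   s3  s1 
   s1   s2  s3 
 * s2   s2  s2 
   s3   s3  s3 
(> = start, * = accepting)

start=s0; accept=s2; s0-p->s3; s0-q->s1; s1-p->s2; s1-q->s3; s2-p->s2; s2-q->s2; s3-p->s3; s3-q->s3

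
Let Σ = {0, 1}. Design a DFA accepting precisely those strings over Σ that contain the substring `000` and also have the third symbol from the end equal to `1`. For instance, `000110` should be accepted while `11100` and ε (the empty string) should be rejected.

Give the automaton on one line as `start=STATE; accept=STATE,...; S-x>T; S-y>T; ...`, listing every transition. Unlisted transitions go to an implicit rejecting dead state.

Handle the two conditions separately and then intersect. The first has 4 states tracking whether and how much of `000` has been seen; the second has 15 states tracking the last 3 symbols read. A product state is a pair (one from each), accepting exactly when both do. Minimizing collapses redundant product states.
An 11-state machine:
          0    1  
>  q0     q1   q0 
   q1     q2   q0 
   q2     q3   q0 
   q3     q3   q4 
   q4     q5   q6 
   q5     q7   q8 
   q6     q9  q10 
 * q7     q3   q4 
 * q8     q5   q6 
 * q9     q7   q8 
 * q10    q9  q10 
(> = start, * = accepting)

start=q0; accept=q7,q8,q9,q10; q0-0>q1; q0-1>q0; q1-0>q2; q1-1>q0; q2-0>q3; q2-1>q0; q3-0>q3; q3-1>q4; q4-0>q5; q4-1>q6; q5-0>q7; q5-1>q8; q6-0>q9; q6-1>q10; q7-0>q3; q7-1>q4; q8-0>q5; q8-1>q6; q9-0>q7; q9-1>q8; q10-0>q9; q10-1>q10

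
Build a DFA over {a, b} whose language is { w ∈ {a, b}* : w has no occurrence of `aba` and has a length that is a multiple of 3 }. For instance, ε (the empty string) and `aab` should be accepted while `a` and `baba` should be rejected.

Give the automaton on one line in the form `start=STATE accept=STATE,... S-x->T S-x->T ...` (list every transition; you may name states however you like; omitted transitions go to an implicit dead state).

Build one automaton per condition and run them in lockstep. One (4 states) tracks partial matches of the forbidden pattern `aba`; the other (3 states) tracks the input length modulo 3. Each combined state is a pair, one component from each; accept when both components accept. Equivalent product states are then merged.
With 10 states:
        a   b  
>* s0   s1  s2 
   s1   s3  s4 
   s2   s3  s5 
   s3   s6  s7 
   s4   s8  s0 
   s5   s6  s0 
 * s6   s1  s9 
 * s7   s8  s2 
   s8   s8  s8 
   s9   s8  s5 
(> = start, * = accepting)

start=s0 accept=s0,s6,s7 s0-a->s1 s0-b->s2 s1-a->s3 s1-b->s4 s2-a->s3 s2-b->s5 s3-a->s6 s3-b->s7 s4-a->s8 s4-b->s0 s5-a->s6 s5-b->s0 s6-a->s1 s6-b->s9 s7-a->s8 s7-b->s2 s8-a->s8 s8-b->s8 s9-a->s8 s9-b->s5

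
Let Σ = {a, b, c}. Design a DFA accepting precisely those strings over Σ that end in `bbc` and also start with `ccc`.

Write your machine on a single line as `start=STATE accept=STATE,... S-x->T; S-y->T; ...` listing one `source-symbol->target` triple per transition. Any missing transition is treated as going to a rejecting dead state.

Build one automaton per condition and run them in lockstep. One (4 states) tracks how much of the suffix `bbc` has currently been matched; the other (5 states) tracks whether the input so far still matches the prefix `ccc`. Each combined state is a pair, one component from each; accept when both components accept. Equivalent product states are then merged.
An 8-state machine:
        a   b   c  
>  s0   s1  s1  s2 
   s1   s1  s1  s1 
   s2   s1  s1  s3 
   s3   s1  s1  s4 
   s4   s4  s5  s4 
   s5   s4  s6  s4 
   s6   s4  s6  s7 
 * s7   s4  s5  s4 
(> = start, * = accepting)

start=s0; accept=s7; s0-a->s1; s0-b->s1; s0-c->s2; s1-a->s1; s1-b->s1; s1-c->s1; s2-a->s1; s2-b->s1; s2-c->s3; s3-a->s1; s3-b->s1; s3-c->s4; s4-a->s4; s4-b->s5; s4-c->s4; s5-a->s4; s5-b->s6; s5-c->s4; s6-a->s4; s6-b->s6; s6-c->s7; s7-a->s4; s7-b->s5; s7-c->s4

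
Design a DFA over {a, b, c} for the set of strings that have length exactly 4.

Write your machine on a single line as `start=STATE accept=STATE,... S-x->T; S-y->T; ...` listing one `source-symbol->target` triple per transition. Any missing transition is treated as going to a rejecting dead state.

Count input length up to 5: every symbol moves from s0 toward s5, which means 'more than 4' and absorbs. Accept from {s4}.
With 6 states:
        a   b   c  
>  s0   s1  s1  s1 
   s1   s2  s2  s2 
   s2   s3  s3  s3 
   s3   s4  s4  s4 
 * s4   s5  s5  s5 
   s5   s5  s5  s5 
(> = start, * = accepting)

start=s0; accept=s4; s0-a->s1; s0-b->s1; s0-c->s1; s1-a->s2; s1-b->s2; s1-c->s2; s2-a->s3; s2-b->s3; s2-c->s3; s3-a->s4; s3-b->s4; s3-c->s4; s4-a->s5; s4-b->s5; s4-c->s5; s5-a->s5; s5-b->s5; s5-c->s5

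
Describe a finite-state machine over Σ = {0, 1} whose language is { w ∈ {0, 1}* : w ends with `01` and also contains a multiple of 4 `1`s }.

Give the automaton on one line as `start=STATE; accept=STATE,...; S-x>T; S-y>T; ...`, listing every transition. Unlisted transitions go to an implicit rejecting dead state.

Build one automaton per condition and run them in lockstep. One (3 states) tracks how much of the suffix `01` has currently been matched; the other (4 states) tracks the count of `1`s modulo 4. Each combined state is a pair, one component from each; accept when both components accept. After merging equivalent states the machine shrinks.
With 6 states:
        0   1  
>  S0   S0  S1 
   S1   S1  S2 
   S2   S2  S3 
   S3   S4  S0 
   S4   S4  S5 
 * S5   S0  S1 
(> = start, * = accepting)

start=S0; accept=S5; S0-0>S0; S0-1>S1; S1-0>S1; S1-1>S2; S2-0>S2; S2-1>S3; S3-0>S4; S3-1>S0; S4-0>S4; S4-1>S5; S5-0>S0; S5-1>S1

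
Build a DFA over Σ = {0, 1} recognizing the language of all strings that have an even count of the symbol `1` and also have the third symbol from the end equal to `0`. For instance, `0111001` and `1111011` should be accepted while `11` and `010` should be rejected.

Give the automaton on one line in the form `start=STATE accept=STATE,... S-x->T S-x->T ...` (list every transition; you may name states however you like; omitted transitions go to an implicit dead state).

start=q0 accept=q7,q10,q16,q17 q0-0->q1 q0-1->q2 q1-0->q3 q1-1->q4 q2-0->q5 q2-1->q6 q3-0->q7 q3-1->q8 q4-0->q9 q4-1->q10 q5-0->q11 q5-1->q12 q6-0->q13 q6-1->q14 q7-0->q7 q7-1->q8 q8-0->q9 q8-1->q10 q9-0->q11 q9-1->q12 q10-0->q13 q10-1->q14 q11-0->q15 q11-1->q16 q12-0->q17 q12-1->q18 q13-0->q19 q13-1->q20 q14-0->q21 q14-1->q22 q15-0->q15 q15-1->q16 q16-0->q17 q16-1->q18 q17-0->q19 q17-1->q20 q18-0->q21 q18-1->q22 q19-0->q7 q19-1->q8 q20-0->q9 q20-1->q10 q21-0->q11 q21-1->q12 q22-0->q13 q22-1->q14

Handle the two conditions separately and then intersect. One (2 states) tracks the count of `1`s modulo 2; the other (15 states) tracks the last 3 symbols read. Each combined state is a pair, one component from each; accept when both components accept.
With 23 states:
          0    1  
>  q0     q1   q2 
   q1     q3   q4 
   q2     q5   q6 
   q3     q7   q8 
   q4     q9  q10 
   q5    q11  q12 
   q6    q13  q14 
 * q7     q7   q8 
   q8     q9  q10 
   q9    q11  q12 
 * q10   q13  q14 
   q11   q15  q16 
   q12   q17  q18 
   q13   q19  q20 
   q14   q21  q22 
   q15   q15  q16 
 * q16   q17  q18 
 * q17   q19  q20 
   q18   q21  q22 
   q19    q7   q8 
   q20    q9  q10 
   q21   q11  q12 
   q22   q13  q14 
(> = start, * = accepting)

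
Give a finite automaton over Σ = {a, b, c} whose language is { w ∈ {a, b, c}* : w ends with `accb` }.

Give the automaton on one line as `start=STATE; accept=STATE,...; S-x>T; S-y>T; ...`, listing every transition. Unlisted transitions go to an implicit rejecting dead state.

start=S0; accept=S4; S0-a>S1; S0-b>S0; S0-c>S0; S1-a>S1; S1-b>S0; S1-c>S2; S2-a>S1; S2-b>S0; S2-c>S3; S3-a>S1; S3-b>S4; S3-c>S0; S4-a>S1; S4-b>S0; S4-c>S0

Remember how much of `accb` the current input suffix matches. State S0 means no match yet; S1 means the last symbol is `a`; S2 means the last 2 symbols are `ac`; S3 means the last 3 symbols are `acc`; S4 means the last 4 symbols are `accb`. Only S4 accepts. On a mismatch, fall back to the longest proper suffix that is still a prefix of `accb`.
With 5 states:
        a   b   c  
>  S0   S1  S0  S0 
   S1   S1  S0  S2 
   S2   S1  S0  S3 
   S3   S1  S4  S0 
 * S4   S1  S0  S0 
(> = start, * = accepting)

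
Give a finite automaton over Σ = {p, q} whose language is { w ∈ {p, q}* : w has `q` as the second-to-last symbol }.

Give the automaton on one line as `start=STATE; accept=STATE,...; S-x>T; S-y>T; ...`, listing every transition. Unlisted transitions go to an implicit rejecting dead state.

Because acceptance depends on a position counted from the end, the machine has to buffer the most recent 2 symbols. Make each state the string of the last up-to-2 symbols read; on input `x` shift the window left and append `x`. Accept when the buffered window has length 2 and begins with `q`.
7 states suffice.
       p  q 
>  A   B  C 
   B   D  E 
   C   F  G 
   D   D  E 
   E   F  G 
 * F   D  E 
 * G   F  G 
(> = start, * = accepting)

start=A; accept=F,G; A-p>B; A-q>C; B-p>D; B-q>E; C-p>F; C-q>G; D-p>D; D-q>E; E-p>F; E-q>G; F-p>D; F-q>E; G-p>F; G-q>G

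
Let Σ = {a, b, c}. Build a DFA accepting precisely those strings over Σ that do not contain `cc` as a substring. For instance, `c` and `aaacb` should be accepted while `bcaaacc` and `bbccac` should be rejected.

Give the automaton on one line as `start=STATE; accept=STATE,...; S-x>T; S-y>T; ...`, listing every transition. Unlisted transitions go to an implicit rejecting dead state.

This is the complement of 'contains `cc`'. Use the same substring-matching states — S0 through S2 holding how much of `cc` has just been matched — but flip the accepting set: everything except the trap S2 accepts.
3 states suffice.
        a   b   c  
>* S0   S0  S0  S1 
 * S1   S0  S0  S2 
   S2   S2  S2  S2 
(> = start, * = accepting)

start=S0; accept=S0,S1; S0-a>S0; S0-b>S0; S0-c>S1; S1-a>S0; S1-b>S0; S1-c>S2; S2-a>S2; S2-b>S2; S2-c>S2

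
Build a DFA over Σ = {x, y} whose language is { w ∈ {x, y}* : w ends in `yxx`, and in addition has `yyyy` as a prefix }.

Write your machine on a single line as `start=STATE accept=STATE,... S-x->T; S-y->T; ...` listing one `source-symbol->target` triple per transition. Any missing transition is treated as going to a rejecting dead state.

start=q0; accept=q7; q0-x->q1; q0-y->q2; q1-x->q1; q1-y->q1; q2-x->q1; q2-y->q3; q3-x->q1; q3-y->q4; q4-x->q1; q4-y->q5; q5-x->q6; q5-y->q5; q6-x->q7; q6-y->q5; q7-x->q8; q7-y->q5; q8-x->q8; q8-y->q5

Run two small machines in parallel and take their product. The first has 4 states tracking how much of the suffix `yxx` has currently been matched; the second has 6 states tracking whether the input so far still matches the prefix `yyyy`. A product state is a pair (one from each), accepting exactly when both do. After merging equivalent states the machine shrinks.
        x   y  
>  q0   q1  q2 
   q1   q1  q1 
   q2   q1  q3 
   q3   q1  q4 
   q4   q1  q5 
   q5   q6  q5 
   q6   q7  q5 
 * q7   q8  q5 
   q8   q8  q5 
(> = start, * = accepting)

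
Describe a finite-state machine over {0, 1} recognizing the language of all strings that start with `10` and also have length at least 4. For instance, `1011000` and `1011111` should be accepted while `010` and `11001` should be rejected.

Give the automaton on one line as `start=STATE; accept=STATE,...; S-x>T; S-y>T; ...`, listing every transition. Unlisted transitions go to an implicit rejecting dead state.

start=q0; accept=q5; q0-0>q1; q0-1>q2; q1-0>q1; q1-1>q1; q2-0>q3; q2-1>q1; q3-0>q4; q3-1>q4; q4-0>q5; q4-1>q5; q5-0>q5; q5-1>q5

Build one automaton per condition and run them in lockstep. One (4 states) tracks whether the input so far still matches the prefix `10`; the other (6 states) tracks the input length, saturating at 5. Each combined state is a pair, one component from each; accept when both components accept. After merging equivalent states the machine shrinks.
A 6-state machine:
        0   1  
>  q0   q1  q2 
   q1   q1  q1 
   q2   q3  q1 
   q3   q4  q4 
   q4   q5  q5 
 * q5   q5  q5 
(> = start, * = accepting)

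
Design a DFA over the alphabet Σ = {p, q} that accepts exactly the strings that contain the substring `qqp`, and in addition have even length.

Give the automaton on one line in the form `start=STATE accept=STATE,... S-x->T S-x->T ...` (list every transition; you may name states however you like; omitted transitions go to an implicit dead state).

Build one automaton per condition and run them in lockstep. One (4 states) tracks whether and how much of `qqp` has been seen; the other (2 states) tracks the input length modulo 2. Each combined state is a pair, one component from each; accept when both components accept.
8 states suffice.
       p  q 
>  A   B  C 
   B   A  D 
   C   A  E 
   D   B  F 
   E   G  F 
   F   H  E 
   G   H  H 
 * H   G  G 
(> = start, * = accepting)

start=A accept=H A-p->B A-q->C B-p->A B-q->D C-p->A C-q->E D-p->B D-q->F E-p->G E-q->F F-p->H F-q->E G-p->H G-q->H H-p->G H-q->G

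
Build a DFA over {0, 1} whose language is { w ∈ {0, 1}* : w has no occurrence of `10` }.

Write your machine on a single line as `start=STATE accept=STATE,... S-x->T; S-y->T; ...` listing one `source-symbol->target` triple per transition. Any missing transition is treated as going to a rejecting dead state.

start=q0; accept=q0,q1; q0-0->q0; q0-1->q1; q1-0->q2; q1-1->q1; q2-0->q2; q2-1->q2

This is the complement of 'contains `10`'. Use the same substring-matching states — q0 through q2 holding how much of `10` has just been matched — but flip the accepting set: everything except the trap q2 accepts.
3 states suffice.
        0   1  
>* q0   q0  q1 
 * q1   q2  q1 
   q2   q2  q2 
(> = start, * = accepting)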